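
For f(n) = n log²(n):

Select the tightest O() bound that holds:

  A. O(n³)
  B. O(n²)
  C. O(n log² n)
C

f(n) = n log²(n) is O(n log² n).
All listed options are valid Big-O bounds (upper bounds),
but O(n log² n) is the tightest (smallest valid bound).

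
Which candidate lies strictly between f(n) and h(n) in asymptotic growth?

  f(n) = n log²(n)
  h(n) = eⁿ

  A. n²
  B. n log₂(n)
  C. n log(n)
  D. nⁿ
A

We need g(n) with n log²(n) = o(g(n)) and g(n) = o(eⁿ), i.e. O(n log² n) ≺ g ≺ O(eⁿ).
Check each option:
  A. n² — O(n²) is strictly between O(n log² n) and O(eⁿ) ✓
  B. n log₂(n) — O(n log n) does not grow strictly faster than f(n)
  C. n log(n) — O(n log n) does not grow strictly faster than f(n)
  D. nⁿ — O(nⁿ) does not grow strictly slower than h(n)

Only option A (n²) lies strictly between.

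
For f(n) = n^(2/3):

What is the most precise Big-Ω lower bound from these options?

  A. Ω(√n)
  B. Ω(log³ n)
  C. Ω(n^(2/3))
C

f(n) = n^(2/3) is Ω(n^(2/3)).
All listed options are valid Big-Ω bounds (lower bounds),
but Ω(n^(2/3)) is the tightest (largest valid bound).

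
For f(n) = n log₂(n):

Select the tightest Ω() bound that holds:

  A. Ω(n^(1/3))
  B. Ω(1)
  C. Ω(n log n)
C

f(n) = n log₂(n) is Ω(n log n).
All listed options are valid Big-Ω bounds (lower bounds),
but Ω(n log n) is the tightest (largest valid bound).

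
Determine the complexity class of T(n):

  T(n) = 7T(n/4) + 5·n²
Θ(n²)

Master Theorem: a = 7, b = 4, f(n) = 5·n².
Compute the critical exponent d = log₄(7) = 1.404.
Compare f(n) = Θ(n²) against n^d:
  k = 2 > d = 1.404, so f(n) = Ω(n^(d+ε)) — Case 3.
  Regularity: a·(n/b)^2/n^2 = a/b^2 = 7/16 < 1 ✓.
  The top-level work dominates: T(n) = Θ(f(n)) = Θ(n²).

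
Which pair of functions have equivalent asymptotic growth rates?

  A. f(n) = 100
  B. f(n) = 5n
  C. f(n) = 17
A and C

Examining each function:
  A. 100 is O(1)
  B. 5n is O(n)
  C. 17 is O(1)

Functions A and C both have the same complexity class.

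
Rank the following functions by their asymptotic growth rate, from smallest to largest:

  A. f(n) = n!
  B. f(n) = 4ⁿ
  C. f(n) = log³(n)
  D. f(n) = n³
C < D < B < A

Comparing growth rates:
C = log³(n) is O(log³ n)
D = n³ is O(n³)
B = 4ⁿ is O(4ⁿ)
A = n! is O(n!)

Therefore, the order from slowest to fastest is: C < D < B < A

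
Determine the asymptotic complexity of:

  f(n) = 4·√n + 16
O(√n)

The dominant term in 4·√n + 16 is 4·√n, which is Θ(√n).
Lower-order terms (16) are asymptotically negligible.
Constants are absorbed, so the tightest bound is O(√n).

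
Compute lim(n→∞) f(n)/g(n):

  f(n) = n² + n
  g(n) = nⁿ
0

Since n² + n (O(n²)) grows slower than nⁿ (O(nⁿ)),
the ratio f(n)/g(n) → 0 as n → ∞.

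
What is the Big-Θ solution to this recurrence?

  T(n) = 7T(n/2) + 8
Θ(n^log₂(7))

Master Theorem: a = 7, b = 2, f(n) = 8.
Compute the critical exponent d = log₂(7) = 2.807.
Compare f(n) = Θ(1) against n^d:
  k = 0 < d = 2.807, so f(n) = O(n^(d-ε)) — Case 1.
  The recursion cost dominates: T(n) = Θ(n^d) = Θ(n^log₂(7)).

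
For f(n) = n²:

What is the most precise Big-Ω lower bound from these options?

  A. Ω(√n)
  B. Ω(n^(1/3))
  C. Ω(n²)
C

f(n) = n² is Ω(n²).
All listed options are valid Big-Ω bounds (lower bounds),
but Ω(n²) is the tightest (largest valid bound).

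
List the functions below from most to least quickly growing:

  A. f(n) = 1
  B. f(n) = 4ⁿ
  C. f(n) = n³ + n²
B > C > A

Comparing growth rates:
B = 4ⁿ is O(4ⁿ)
C = n³ + n² is O(n³)
A = 1 is O(1)

Therefore, the order from fastest to slowest is: B > C > A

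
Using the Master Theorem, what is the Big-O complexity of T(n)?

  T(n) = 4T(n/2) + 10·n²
Θ(n² log n)

Master Theorem: a = 4, b = 2, f(n) = 10·n².
Compute the critical exponent d = log₂(4) = 2.
Compare f(n) = Θ(n²) against n^d:
  k = 2 = d, so f(n) = Θ(n^d) — Case 2.
  Work is balanced across levels: T(n) = Θ(n^d log n) = Θ(n² log n).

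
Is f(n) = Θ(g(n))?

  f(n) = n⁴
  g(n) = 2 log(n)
False

f(n) = n⁴ is O(n⁴), and g(n) = 2 log(n) is O(log n).
Since they have different growth rates, f(n) = Θ(g(n)) is false.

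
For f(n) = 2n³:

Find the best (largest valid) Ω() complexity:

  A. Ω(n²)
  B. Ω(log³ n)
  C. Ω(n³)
C

f(n) = 2n³ is Ω(n³).
All listed options are valid Big-Ω bounds (lower bounds),
but Ω(n³) is the tightest (largest valid bound).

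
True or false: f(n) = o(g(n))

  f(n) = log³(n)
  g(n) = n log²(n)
True

f(n) = log³(n) is O(log³ n), and g(n) = n log²(n) is O(n log² n).
Since O(log³ n) grows strictly slower than O(n log² n), f(n) = o(g(n)) is true.
This means lim(n→∞) f(n)/g(n) = 0.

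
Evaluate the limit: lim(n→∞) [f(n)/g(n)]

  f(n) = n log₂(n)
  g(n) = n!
0

Since n log₂(n) (O(n log n)) grows slower than n! (O(n!)),
the ratio f(n)/g(n) → 0 as n → ∞.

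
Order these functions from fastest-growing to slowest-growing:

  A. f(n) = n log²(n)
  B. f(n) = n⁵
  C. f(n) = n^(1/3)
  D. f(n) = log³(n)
B > A > C > D

Comparing growth rates:
B = n⁵ is O(n⁵)
A = n log²(n) is O(n log² n)
C = n^(1/3) is O(n^(1/3))
D = log³(n) is O(log³ n)

Therefore, the order from fastest to slowest is: B > A > C > D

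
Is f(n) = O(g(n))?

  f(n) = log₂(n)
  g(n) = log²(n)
True

f(n) = log₂(n) is O(log n), and g(n) = log²(n) is O(log² n).
Since O(log n) ⊆ O(log² n) (f grows no faster than g), f(n) = O(g(n)) is true.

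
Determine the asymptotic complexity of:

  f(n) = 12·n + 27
O(n)

The dominant term in 12·n + 27 is 12·n, which is Θ(n).
Lower-order terms (27) are asymptotically negligible.
Constants are absorbed, so the tightest bound is O(n).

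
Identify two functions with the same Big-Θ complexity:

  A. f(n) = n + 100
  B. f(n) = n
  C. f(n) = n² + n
A and B

Examining each function:
  A. n + 100 is O(n)
  B. n is O(n)
  C. n² + n is O(n²)

Functions A and B both have the same complexity class.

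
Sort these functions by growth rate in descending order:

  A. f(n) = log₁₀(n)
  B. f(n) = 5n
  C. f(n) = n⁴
C > B > A

Comparing growth rates:
C = n⁴ is O(n⁴)
B = 5n is O(n)
A = log₁₀(n) is O(log n)

Therefore, the order from fastest to slowest is: C > B > A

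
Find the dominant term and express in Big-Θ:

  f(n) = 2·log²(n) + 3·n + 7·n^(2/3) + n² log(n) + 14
Θ(n² log n)

Order the terms by growth rate: 14 ≺ 2·log²(n) ≺ 7·n^(2/3) ≺ 3·n ≺ n² log(n).
The fastest-growing term n² log(n) dominates as n → ∞; dropping its constant factor gives Θ(n² log n).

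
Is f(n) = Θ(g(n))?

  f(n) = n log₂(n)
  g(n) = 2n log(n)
True

f(n) = n log₂(n) and g(n) = 2n log(n) are both O(n log n).
Since they have the same asymptotic growth rate, f(n) = Θ(g(n)) is true.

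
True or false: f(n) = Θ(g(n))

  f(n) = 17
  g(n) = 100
True

f(n) = 17 and g(n) = 100 are both O(1).
Since they have the same asymptotic growth rate, f(n) = Θ(g(n)) is true.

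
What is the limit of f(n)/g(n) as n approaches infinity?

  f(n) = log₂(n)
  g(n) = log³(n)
0

Since log₂(n) (O(log n)) grows slower than log³(n) (O(log³ n)),
the ratio f(n)/g(n) → 0 as n → ∞.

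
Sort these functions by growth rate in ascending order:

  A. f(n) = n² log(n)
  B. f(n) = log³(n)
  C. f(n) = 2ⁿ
B < A < C

Comparing growth rates:
B = log³(n) is O(log³ n)
A = n² log(n) is O(n² log n)
C = 2ⁿ is O(2ⁿ)

Therefore, the order from slowest to fastest is: B < A < C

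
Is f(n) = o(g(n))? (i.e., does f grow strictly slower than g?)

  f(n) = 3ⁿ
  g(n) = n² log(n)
False

f(n) = 3ⁿ is O(3ⁿ), and g(n) = n² log(n) is O(n² log n).
Since O(3ⁿ) grows faster than or equal to O(n² log n), f(n) = o(g(n)) is false.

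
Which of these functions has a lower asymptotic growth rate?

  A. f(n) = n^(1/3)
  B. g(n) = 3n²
A

f(n) = n^(1/3) is O(n^(1/3)), while g(n) = 3n² is O(n²).
Since O(n^(1/3)) grows slower than O(n²), f(n) is dominated.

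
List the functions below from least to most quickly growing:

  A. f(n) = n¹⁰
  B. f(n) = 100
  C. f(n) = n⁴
B < C < A

Comparing growth rates:
B = 100 is O(1)
C = n⁴ is O(n⁴)
A = n¹⁰ is O(n¹⁰)

Therefore, the order from slowest to fastest is: B < C < A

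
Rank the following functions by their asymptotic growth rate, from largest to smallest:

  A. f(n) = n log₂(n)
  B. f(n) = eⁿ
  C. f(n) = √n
B > A > C

Comparing growth rates:
B = eⁿ is O(eⁿ)
A = n log₂(n) is O(n log n)
C = √n is O(√n)

Therefore, the order from fastest to slowest is: B > A > C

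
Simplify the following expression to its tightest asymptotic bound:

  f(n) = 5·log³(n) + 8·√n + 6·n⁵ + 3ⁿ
Θ(3ⁿ)

Order the terms by growth rate: 5·log³(n) ≺ 8·√n ≺ 6·n⁵ ≺ 3ⁿ.
The fastest-growing term 3ⁿ dominates as n → ∞; dropping its constant factor gives Θ(3ⁿ).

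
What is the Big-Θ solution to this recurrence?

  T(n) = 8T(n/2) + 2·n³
Θ(n³ log n)

Master Theorem: a = 8, b = 2, f(n) = 2·n³.
Compute the critical exponent d = log₂(8) = 3.
Compare f(n) = Θ(n³) against n^d:
  k = 3 = d, so f(n) = Θ(n^d) — Case 2.
  Work is balanced across levels: T(n) = Θ(n^d log n) = Θ(n³ log n).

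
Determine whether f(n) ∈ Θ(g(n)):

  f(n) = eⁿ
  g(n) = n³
False

f(n) = eⁿ is O(eⁿ), and g(n) = n³ is O(n³).
Since they have different growth rates, f(n) = Θ(g(n)) is false.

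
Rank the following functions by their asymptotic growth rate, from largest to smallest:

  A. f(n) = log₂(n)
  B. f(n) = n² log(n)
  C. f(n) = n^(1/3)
B > C > A

Comparing growth rates:
B = n² log(n) is O(n² log n)
C = n^(1/3) is O(n^(1/3))
A = log₂(n) is O(log n)

Therefore, the order from fastest to slowest is: B > C > A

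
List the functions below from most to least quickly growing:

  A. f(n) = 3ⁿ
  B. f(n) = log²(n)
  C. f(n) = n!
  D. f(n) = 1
C > A > B > D

Comparing growth rates:
C = n! is O(n!)
A = 3ⁿ is O(3ⁿ)
B = log²(n) is O(log² n)
D = 1 is O(1)

Therefore, the order from fastest to slowest is: C > A > B > D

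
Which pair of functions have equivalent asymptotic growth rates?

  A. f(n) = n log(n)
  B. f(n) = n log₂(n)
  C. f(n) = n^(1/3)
A and B

Examining each function:
  A. n log(n) is O(n log n)
  B. n log₂(n) is O(n log n)
  C. n^(1/3) is O(n^(1/3))

Functions A and B both have the same complexity class.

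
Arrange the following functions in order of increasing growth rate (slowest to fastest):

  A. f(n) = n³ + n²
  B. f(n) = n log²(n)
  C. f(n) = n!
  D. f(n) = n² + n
B < D < A < C

Comparing growth rates:
B = n log²(n) is O(n log² n)
D = n² + n is O(n²)
A = n³ + n² is O(n³)
C = n! is O(n!)

Therefore, the order from slowest to fastest is: B < D < A < C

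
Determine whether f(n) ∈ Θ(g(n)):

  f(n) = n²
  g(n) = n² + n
True

f(n) = n² and g(n) = n² + n are both O(n²).
Since they have the same asymptotic growth rate, f(n) = Θ(g(n)) is true.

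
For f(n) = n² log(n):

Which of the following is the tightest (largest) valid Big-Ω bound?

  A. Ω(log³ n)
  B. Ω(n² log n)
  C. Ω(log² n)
B

f(n) = n² log(n) is Ω(n² log n).
All listed options are valid Big-Ω bounds (lower bounds),
but Ω(n² log n) is the tightest (largest valid bound).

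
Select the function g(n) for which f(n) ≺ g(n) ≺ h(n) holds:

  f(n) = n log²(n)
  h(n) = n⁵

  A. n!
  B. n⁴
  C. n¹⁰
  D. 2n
B

We need g(n) with n log²(n) = o(g(n)) and g(n) = o(n⁵), i.e. O(n log² n) ≺ g ≺ O(n⁵).
Check each option:
  A. n! — O(n!) does not grow strictly slower than h(n)
  B. n⁴ — O(n⁴) is strictly between O(n log² n) and O(n⁵) ✓
  C. n¹⁰ — O(n¹⁰) does not grow strictly slower than h(n)
  D. 2n — O(n) does not grow strictly faster than f(n)

Only option B (n⁴) lies strictly between.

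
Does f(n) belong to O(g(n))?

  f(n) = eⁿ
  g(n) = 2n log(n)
False

f(n) = eⁿ is O(eⁿ), and g(n) = 2n log(n) is O(n log n).
Since O(eⁿ) grows faster than O(n log n), f(n) = O(g(n)) is false.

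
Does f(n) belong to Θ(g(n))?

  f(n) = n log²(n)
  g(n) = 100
False

f(n) = n log²(n) is O(n log² n), and g(n) = 100 is O(1).
Since they have different growth rates, f(n) = Θ(g(n)) is false.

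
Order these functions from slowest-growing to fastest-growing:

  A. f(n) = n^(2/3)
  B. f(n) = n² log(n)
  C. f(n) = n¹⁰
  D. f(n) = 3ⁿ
A < B < C < D

Comparing growth rates:
A = n^(2/3) is O(n^(2/3))
B = n² log(n) is O(n² log n)
C = n¹⁰ is O(n¹⁰)
D = 3ⁿ is O(3ⁿ)

Therefore, the order from slowest to fastest is: A < B < C < D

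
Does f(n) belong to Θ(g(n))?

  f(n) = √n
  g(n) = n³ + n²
False

f(n) = √n is O(√n), and g(n) = n³ + n² is O(n³).
Since they have different growth rates, f(n) = Θ(g(n)) is false.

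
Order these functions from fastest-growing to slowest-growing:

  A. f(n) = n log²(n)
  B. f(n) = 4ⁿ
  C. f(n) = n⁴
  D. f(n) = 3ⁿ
B > D > C > A

Comparing growth rates:
B = 4ⁿ is O(4ⁿ)
D = 3ⁿ is O(3ⁿ)
C = n⁴ is O(n⁴)
A = n log²(n) is O(n log² n)

Therefore, the order from fastest to slowest is: B > D > C > A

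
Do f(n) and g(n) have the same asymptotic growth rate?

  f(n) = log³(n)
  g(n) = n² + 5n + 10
False

f(n) = log³(n) is O(log³ n), and g(n) = n² + 5n + 10 is O(n²).
Since they have different growth rates, f(n) = Θ(g(n)) is false.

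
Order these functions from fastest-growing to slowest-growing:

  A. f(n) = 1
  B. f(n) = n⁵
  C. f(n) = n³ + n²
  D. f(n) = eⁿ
D > B > C > A

Comparing growth rates:
D = eⁿ is O(eⁿ)
B = n⁵ is O(n⁵)
C = n³ + n² is O(n³)
A = 1 is O(1)

Therefore, the order from fastest to slowest is: D > B > C > A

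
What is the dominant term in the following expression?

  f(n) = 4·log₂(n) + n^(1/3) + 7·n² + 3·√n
7·n²

Looking at each term:
  - 4·log₂(n) is O(log n)
  - n^(1/3) is O(n^(1/3))
  - 7·n² is O(n²)
  - 3·√n is O(√n)

The term 7·n² (O(n²)) grows fastest and dominates all others.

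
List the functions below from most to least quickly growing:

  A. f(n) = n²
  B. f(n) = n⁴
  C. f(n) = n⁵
C > B > A

Comparing growth rates:
C = n⁵ is O(n⁵)
B = n⁴ is O(n⁴)
A = n² is O(n²)

Therefore, the order from fastest to slowest is: C > B > A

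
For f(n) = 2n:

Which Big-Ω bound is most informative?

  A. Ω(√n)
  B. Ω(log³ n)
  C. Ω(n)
C

f(n) = 2n is Ω(n).
All listed options are valid Big-Ω bounds (lower bounds),
but Ω(n) is the tightest (largest valid bound).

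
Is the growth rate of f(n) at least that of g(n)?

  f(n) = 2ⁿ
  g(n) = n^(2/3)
True

f(n) = 2ⁿ is O(2ⁿ), and g(n) = n^(2/3) is O(n^(2/3)).
Since O(2ⁿ) grows at least as fast as O(n^(2/3)), f(n) = Ω(g(n)) is true.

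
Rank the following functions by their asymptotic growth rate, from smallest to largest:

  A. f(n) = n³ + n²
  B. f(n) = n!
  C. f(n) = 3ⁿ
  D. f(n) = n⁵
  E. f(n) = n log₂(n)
E < A < D < C < B

Comparing growth rates:
E = n log₂(n) is O(n log n)
A = n³ + n² is O(n³)
D = n⁵ is O(n⁵)
C = 3ⁿ is O(3ⁿ)
B = n! is O(n!)

Therefore, the order from slowest to fastest is: E < A < D < C < B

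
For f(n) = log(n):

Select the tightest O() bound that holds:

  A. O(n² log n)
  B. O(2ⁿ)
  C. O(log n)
C

f(n) = log(n) is O(log n).
All listed options are valid Big-O bounds (upper bounds),
but O(log n) is the tightest (smallest valid bound).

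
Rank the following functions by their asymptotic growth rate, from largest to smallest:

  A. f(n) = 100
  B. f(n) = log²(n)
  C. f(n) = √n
C > B > A

Comparing growth rates:
C = √n is O(√n)
B = log²(n) is O(log² n)
A = 100 is O(1)

Therefore, the order from fastest to slowest is: C > B > A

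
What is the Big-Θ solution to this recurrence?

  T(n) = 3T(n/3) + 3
Θ(n)

Master Theorem: a = 3, b = 3, f(n) = 3.
Compute the critical exponent d = log₃(3) = 1.
Compare f(n) = Θ(1) against n^d:
  k = 0 < d = 1, so f(n) = O(n^(d-ε)) — Case 1.
  The recursion cost dominates: T(n) = Θ(n^d) = Θ(n).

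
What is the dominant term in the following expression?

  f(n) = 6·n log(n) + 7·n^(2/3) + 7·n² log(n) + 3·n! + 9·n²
3·n!

Looking at each term:
  - 6·n log(n) is O(n log n)
  - 7·n^(2/3) is O(n^(2/3))
  - 7·n² log(n) is O(n² log n)
  - 3·n! is O(n!)
  - 9·n² is O(n²)

The term 3·n! (O(n!)) grows fastest and dominates all others.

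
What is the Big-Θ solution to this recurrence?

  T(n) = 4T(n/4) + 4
Θ(n)

Master Theorem: a = 4, b = 4, f(n) = 4.
Compute the critical exponent d = log₄(4) = 1.
Compare f(n) = Θ(1) against n^d:
  k = 0 < d = 1, so f(n) = O(n^(d-ε)) — Case 1.
  The recursion cost dominates: T(n) = Θ(n^d) = Θ(n).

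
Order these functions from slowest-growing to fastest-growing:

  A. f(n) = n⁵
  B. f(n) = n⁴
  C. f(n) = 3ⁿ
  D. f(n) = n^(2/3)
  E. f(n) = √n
E < D < B < A < C

Comparing growth rates:
E = √n is O(√n)
D = n^(2/3) is O(n^(2/3))
B = n⁴ is O(n⁴)
A = n⁵ is O(n⁵)
C = 3ⁿ is O(3ⁿ)

Therefore, the order from slowest to fastest is: E < D < B < A < C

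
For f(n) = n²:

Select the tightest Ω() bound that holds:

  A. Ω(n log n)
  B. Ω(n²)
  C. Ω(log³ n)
B

f(n) = n² is Ω(n²).
All listed options are valid Big-Ω bounds (lower bounds),
but Ω(n²) is the tightest (largest valid bound).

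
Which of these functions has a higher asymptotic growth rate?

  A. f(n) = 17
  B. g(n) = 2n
B

f(n) = 17 is O(1), while g(n) = 2n is O(n).
Since O(n) grows faster than O(1), g(n) dominates.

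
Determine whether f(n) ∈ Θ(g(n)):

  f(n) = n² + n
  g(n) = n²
True

f(n) = n² + n and g(n) = n² are both O(n²).
Since they have the same asymptotic growth rate, f(n) = Θ(g(n)) is true.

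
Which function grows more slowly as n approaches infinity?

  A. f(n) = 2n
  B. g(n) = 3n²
A

f(n) = 2n is O(n), while g(n) = 3n² is O(n²).
Since O(n) grows slower than O(n²), f(n) is dominated.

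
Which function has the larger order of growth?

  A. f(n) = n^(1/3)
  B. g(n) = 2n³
B

f(n) = n^(1/3) is O(n^(1/3)), while g(n) = 2n³ is O(n³).
Since O(n³) grows faster than O(n^(1/3)), g(n) dominates.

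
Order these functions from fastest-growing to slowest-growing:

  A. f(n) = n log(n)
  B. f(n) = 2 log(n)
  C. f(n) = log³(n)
A > C > B

Comparing growth rates:
A = n log(n) is O(n log n)
C = log³(n) is O(log³ n)
B = 2 log(n) is O(log n)

Therefore, the order from fastest to slowest is: A > C > B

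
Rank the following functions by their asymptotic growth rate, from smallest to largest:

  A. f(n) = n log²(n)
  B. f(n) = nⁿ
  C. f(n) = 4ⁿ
A < C < B

Comparing growth rates:
A = n log²(n) is O(n log² n)
C = 4ⁿ is O(4ⁿ)
B = nⁿ is O(nⁿ)

Therefore, the order from slowest to fastest is: A < C < B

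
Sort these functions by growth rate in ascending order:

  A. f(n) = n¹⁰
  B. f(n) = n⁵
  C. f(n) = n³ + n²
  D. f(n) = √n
D < C < B < A

Comparing growth rates:
D = √n is O(√n)
C = n³ + n² is O(n³)
B = n⁵ is O(n⁵)
A = n¹⁰ is O(n¹⁰)

Therefore, the order from slowest to fastest is: D < C < B < A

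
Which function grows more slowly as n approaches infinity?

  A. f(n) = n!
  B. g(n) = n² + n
B

f(n) = n! is O(n!), while g(n) = n² + n is O(n²).
Since O(n²) grows slower than O(n!), g(n) is dominated.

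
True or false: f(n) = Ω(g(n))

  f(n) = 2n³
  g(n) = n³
True

f(n) = 2n³ and g(n) = n³ are both O(n³).
Big-Ω permits equal growth rates (f ≥ c·g for some c > 0), so f(n) = Ω(g(n)) is true.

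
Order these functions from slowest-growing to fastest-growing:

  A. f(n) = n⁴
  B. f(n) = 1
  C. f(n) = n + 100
B < C < A

Comparing growth rates:
B = 1 is O(1)
C = n + 100 is O(n)
A = n⁴ is O(n⁴)

Therefore, the order from slowest to fastest is: B < C < A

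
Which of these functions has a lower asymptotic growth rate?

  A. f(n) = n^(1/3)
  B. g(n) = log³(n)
B

f(n) = n^(1/3) is O(n^(1/3)), while g(n) = log³(n) is O(log³ n).
Since O(log³ n) grows slower than O(n^(1/3)), g(n) is dominated.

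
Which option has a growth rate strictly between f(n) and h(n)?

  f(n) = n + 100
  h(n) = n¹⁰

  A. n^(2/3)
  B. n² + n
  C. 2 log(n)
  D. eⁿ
B

We need g(n) with n + 100 = o(g(n)) and g(n) = o(n¹⁰), i.e. O(n) ≺ g ≺ O(n¹⁰).
Check each option:
  A. n^(2/3) — O(n^(2/3)) does not grow strictly faster than f(n)
  B. n² + n — O(n²) is strictly between O(n) and O(n¹⁰) ✓
  C. 2 log(n) — O(log n) does not grow strictly faster than f(n)
  D. eⁿ — O(eⁿ) does not grow strictly slower than h(n)

Only option B (n² + n) lies strictly between.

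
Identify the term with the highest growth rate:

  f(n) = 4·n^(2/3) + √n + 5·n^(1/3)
4·n^(2/3)

Looking at each term:
  - 4·n^(2/3) is O(n^(2/3))
  - √n is O(√n)
  - 5·n^(1/3) is O(n^(1/3))

The term 4·n^(2/3) (O(n^(2/3))) grows fastest and dominates all others.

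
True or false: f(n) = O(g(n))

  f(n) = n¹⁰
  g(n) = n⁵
False

f(n) = n¹⁰ is O(n¹⁰), and g(n) = n⁵ is O(n⁵).
Since O(n¹⁰) grows faster than O(n⁵), f(n) = O(g(n)) is false.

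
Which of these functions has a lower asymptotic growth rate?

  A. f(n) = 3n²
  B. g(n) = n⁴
A

f(n) = 3n² is O(n²), while g(n) = n⁴ is O(n⁴).
Since O(n²) grows slower than O(n⁴), f(n) is dominated.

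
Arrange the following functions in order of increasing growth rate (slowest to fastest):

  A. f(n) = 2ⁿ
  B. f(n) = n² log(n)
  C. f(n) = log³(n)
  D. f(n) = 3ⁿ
C < B < A < D

Comparing growth rates:
C = log³(n) is O(log³ n)
B = n² log(n) is O(n² log n)
A = 2ⁿ is O(2ⁿ)
D = 3ⁿ is O(3ⁿ)

Therefore, the order from slowest to fastest is: C < B < A < D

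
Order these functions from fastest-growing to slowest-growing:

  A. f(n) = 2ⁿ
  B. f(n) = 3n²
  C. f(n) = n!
C > A > B

Comparing growth rates:
C = n! is O(n!)
A = 2ⁿ is O(2ⁿ)
B = 3n² is O(n²)

Therefore, the order from fastest to slowest is: C > A > B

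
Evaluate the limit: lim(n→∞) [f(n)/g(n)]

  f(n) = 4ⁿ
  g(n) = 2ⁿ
∞

Since 4ⁿ (O(4ⁿ)) grows faster than 2ⁿ (O(2ⁿ)),
the ratio f(n)/g(n) → ∞ as n → ∞.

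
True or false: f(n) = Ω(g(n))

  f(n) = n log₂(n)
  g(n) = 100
True

f(n) = n log₂(n) is O(n log n), and g(n) = 100 is O(1).
Since O(n log n) grows at least as fast as O(1), f(n) = Ω(g(n)) is true.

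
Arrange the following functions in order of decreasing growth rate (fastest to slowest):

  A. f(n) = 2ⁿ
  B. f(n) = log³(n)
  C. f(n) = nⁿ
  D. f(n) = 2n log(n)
C > A > D > B

Comparing growth rates:
C = nⁿ is O(nⁿ)
A = 2ⁿ is O(2ⁿ)
D = 2n log(n) is O(n log n)
B = log³(n) is O(log³ n)

Therefore, the order from fastest to slowest is: C > A > D > B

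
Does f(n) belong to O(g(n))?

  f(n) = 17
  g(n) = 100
True

f(n) = 17 and g(n) = 100 are both O(1).
Big-O permits equal growth rates (f ≤ c·g for some c), so f(n) = O(g(n)) is true.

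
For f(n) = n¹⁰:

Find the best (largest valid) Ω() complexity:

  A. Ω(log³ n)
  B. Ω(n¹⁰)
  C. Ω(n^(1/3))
B

f(n) = n¹⁰ is Ω(n¹⁰).
All listed options are valid Big-Ω bounds (lower bounds),
but Ω(n¹⁰) is the tightest (largest valid bound).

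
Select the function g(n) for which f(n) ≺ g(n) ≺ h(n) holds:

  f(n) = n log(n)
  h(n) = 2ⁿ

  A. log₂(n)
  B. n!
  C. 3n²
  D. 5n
C

We need g(n) with n log(n) = o(g(n)) and g(n) = o(2ⁿ), i.e. O(n log n) ≺ g ≺ O(2ⁿ).
Check each option:
  A. log₂(n) — O(log n) does not grow strictly faster than f(n)
  B. n! — O(n!) does not grow strictly slower than h(n)
  C. 3n² — O(n²) is strictly between O(n log n) and O(2ⁿ) ✓
  D. 5n — O(n) does not grow strictly faster than f(n)

Only option C (3n²) lies strictly between.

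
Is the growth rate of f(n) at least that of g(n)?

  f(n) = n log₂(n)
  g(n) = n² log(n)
False

f(n) = n log₂(n) is O(n log n), and g(n) = n² log(n) is O(n² log n).
Since O(n log n) grows slower than O(n² log n), f(n) = Ω(g(n)) is false.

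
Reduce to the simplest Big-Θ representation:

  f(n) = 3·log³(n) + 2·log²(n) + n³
Θ(n³)

Order the terms by growth rate: 2·log²(n) ≺ 3·log³(n) ≺ n³.
The fastest-growing term n³ dominates as n → ∞; dropping its constant factor gives Θ(n³).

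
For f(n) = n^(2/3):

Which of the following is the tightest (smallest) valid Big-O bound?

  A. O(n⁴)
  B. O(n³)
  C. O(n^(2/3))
C

f(n) = n^(2/3) is O(n^(2/3)).
All listed options are valid Big-O bounds (upper bounds),
but O(n^(2/3)) is the tightest (smallest valid bound).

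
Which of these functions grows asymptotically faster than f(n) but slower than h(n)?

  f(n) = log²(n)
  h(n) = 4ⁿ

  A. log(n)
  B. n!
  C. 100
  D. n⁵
D

We need g(n) with log²(n) = o(g(n)) and g(n) = o(4ⁿ), i.e. O(log² n) ≺ g ≺ O(4ⁿ).
Check each option:
  A. log(n) — O(log n) does not grow strictly faster than f(n)
  B. n! — O(n!) does not grow strictly slower than h(n)
  C. 100 — O(1) does not grow strictly faster than f(n)
  D. n⁵ — O(n⁵) is strictly between O(log² n) and O(4ⁿ) ✓

Only option D (n⁵) lies strictly between.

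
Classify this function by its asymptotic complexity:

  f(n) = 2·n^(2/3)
O(n^(2/3))

The dominant term in 2·n^(2/3) is 2·n^(2/3), which is Θ(n^(2/3)).
Constants are absorbed, so the tightest bound is O(n^(2/3)).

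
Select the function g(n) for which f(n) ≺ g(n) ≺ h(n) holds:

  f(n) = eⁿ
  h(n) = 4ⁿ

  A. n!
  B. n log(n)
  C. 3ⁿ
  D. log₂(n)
C

We need g(n) with eⁿ = o(g(n)) and g(n) = o(4ⁿ), i.e. O(eⁿ) ≺ g ≺ O(4ⁿ).
Check each option:
  A. n! — O(n!) does not grow strictly slower than h(n)
  B. n log(n) — O(n log n) does not grow strictly faster than f(n)
  C. 3ⁿ — O(3ⁿ) is strictly between O(eⁿ) and O(4ⁿ) ✓
  D. log₂(n) — O(log n) does not grow strictly faster than f(n)

Only option C (3ⁿ) lies strictly between.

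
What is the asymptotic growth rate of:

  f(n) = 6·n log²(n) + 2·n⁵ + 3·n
Θ(n⁵)

Order the terms by growth rate: 3·n ≺ 6·n log²(n) ≺ 2·n⁵.
The fastest-growing term 2·n⁵ dominates as n → ∞; dropping its constant factor gives Θ(n⁵).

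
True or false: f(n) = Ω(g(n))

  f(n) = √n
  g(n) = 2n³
False

f(n) = √n is O(√n), and g(n) = 2n³ is O(n³).
Since O(√n) grows slower than O(n³), f(n) = Ω(g(n)) is false.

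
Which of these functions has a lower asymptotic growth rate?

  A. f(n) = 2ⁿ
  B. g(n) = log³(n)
B

f(n) = 2ⁿ is O(2ⁿ), while g(n) = log³(n) is O(log³ n).
Since O(log³ n) grows slower than O(2ⁿ), g(n) is dominated.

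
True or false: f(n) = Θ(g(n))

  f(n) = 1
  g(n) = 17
True

f(n) = 1 and g(n) = 17 are both O(1).
Since they have the same asymptotic growth rate, f(n) = Θ(g(n)) is true.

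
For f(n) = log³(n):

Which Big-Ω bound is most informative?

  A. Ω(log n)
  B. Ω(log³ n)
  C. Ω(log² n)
B

f(n) = log³(n) is Ω(log³ n).
All listed options are valid Big-Ω bounds (lower bounds),
but Ω(log³ n) is the tightest (largest valid bound).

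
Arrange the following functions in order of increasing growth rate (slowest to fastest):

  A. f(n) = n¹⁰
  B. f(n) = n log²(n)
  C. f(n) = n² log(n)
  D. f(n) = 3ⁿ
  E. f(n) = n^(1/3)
E < B < C < A < D

Comparing growth rates:
E = n^(1/3) is O(n^(1/3))
B = n log²(n) is O(n log² n)
C = n² log(n) is O(n² log n)
A = n¹⁰ is O(n¹⁰)
D = 3ⁿ is O(3ⁿ)

Therefore, the order from slowest to fastest is: E < B < C < A < D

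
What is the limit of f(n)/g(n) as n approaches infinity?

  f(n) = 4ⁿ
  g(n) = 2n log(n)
∞

Since 4ⁿ (O(4ⁿ)) grows faster than 2n log(n) (O(n log n)),
the ratio f(n)/g(n) → ∞ as n → ∞.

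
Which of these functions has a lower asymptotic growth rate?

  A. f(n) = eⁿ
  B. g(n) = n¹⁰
B

f(n) = eⁿ is O(eⁿ), while g(n) = n¹⁰ is O(n¹⁰).
Since O(n¹⁰) grows slower than O(eⁿ), g(n) is dominated.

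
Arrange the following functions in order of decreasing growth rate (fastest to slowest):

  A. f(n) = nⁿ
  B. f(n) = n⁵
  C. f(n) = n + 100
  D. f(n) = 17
A > B > C > D

Comparing growth rates:
A = nⁿ is O(nⁿ)
B = n⁵ is O(n⁵)
C = n + 100 is O(n)
D = 17 is O(1)

Therefore, the order from fastest to slowest is: A > B > C > D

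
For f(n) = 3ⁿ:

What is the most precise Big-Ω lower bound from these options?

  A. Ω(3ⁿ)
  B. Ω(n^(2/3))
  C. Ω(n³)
A

f(n) = 3ⁿ is Ω(3ⁿ).
All listed options are valid Big-Ω bounds (lower bounds),
but Ω(3ⁿ) is the tightest (largest valid bound).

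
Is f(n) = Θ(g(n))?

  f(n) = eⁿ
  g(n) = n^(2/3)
False

f(n) = eⁿ is O(eⁿ), and g(n) = n^(2/3) is O(n^(2/3)).
Since they have different growth rates, f(n) = Θ(g(n)) is false.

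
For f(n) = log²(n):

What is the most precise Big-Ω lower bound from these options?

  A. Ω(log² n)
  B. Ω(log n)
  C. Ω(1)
A

f(n) = log²(n) is Ω(log² n).
All listed options are valid Big-Ω bounds (lower bounds),
but Ω(log² n) is the tightest (largest valid bound).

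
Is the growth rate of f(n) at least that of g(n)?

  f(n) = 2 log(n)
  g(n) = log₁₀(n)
True

f(n) = 2 log(n) and g(n) = log₁₀(n) are both O(log n).
Big-Ω permits equal growth rates (f ≥ c·g for some c > 0), so f(n) = Ω(g(n)) is true.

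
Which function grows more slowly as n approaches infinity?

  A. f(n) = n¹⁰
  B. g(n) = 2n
B

f(n) = n¹⁰ is O(n¹⁰), while g(n) = 2n is O(n).
Since O(n) grows slower than O(n¹⁰), g(n) is dominated.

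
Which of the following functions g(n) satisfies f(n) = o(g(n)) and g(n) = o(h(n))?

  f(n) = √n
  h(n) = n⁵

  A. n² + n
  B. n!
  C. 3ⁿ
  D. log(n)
A

We need g(n) with √n = o(g(n)) and g(n) = o(n⁵), i.e. O(√n) ≺ g ≺ O(n⁵).
Check each option:
  A. n² + n — O(n²) is strictly between O(√n) and O(n⁵) ✓
  B. n! — O(n!) does not grow strictly slower than h(n)
  C. 3ⁿ — O(3ⁿ) does not grow strictly slower than h(n)
  D. log(n) — O(log n) does not grow strictly faster than f(n)

Only option A (n² + n) lies strictly between.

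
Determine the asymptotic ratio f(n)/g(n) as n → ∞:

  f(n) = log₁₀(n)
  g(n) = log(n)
1/log(10)

Since log₁₀(n) and log(n) have the same growth rate (O(log n)),
the ratio converges to a constant: 1/log(10).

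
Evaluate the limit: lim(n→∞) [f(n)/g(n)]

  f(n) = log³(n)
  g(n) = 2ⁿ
0

Since log³(n) (O(log³ n)) grows slower than 2ⁿ (O(2ⁿ)),
the ratio f(n)/g(n) → 0 as n → ∞.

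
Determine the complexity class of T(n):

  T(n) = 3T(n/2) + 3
Θ(n^log₂(3))

Master Theorem: a = 3, b = 2, f(n) = 3.
Compute the critical exponent d = log₂(3) = 1.585.
Compare f(n) = Θ(1) against n^d:
  k = 0 < d = 1.585, so f(n) = O(n^(d-ε)) — Case 1.
  The recursion cost dominates: T(n) = Θ(n^d) = Θ(n^log₂(3)).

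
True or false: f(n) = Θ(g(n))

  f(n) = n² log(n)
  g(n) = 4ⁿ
False

f(n) = n² log(n) is O(n² log n), and g(n) = 4ⁿ is O(4ⁿ).
Since they have different growth rates, f(n) = Θ(g(n)) is false.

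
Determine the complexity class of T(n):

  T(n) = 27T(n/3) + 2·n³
Θ(n³ log n)

Master Theorem: a = 27, b = 3, f(n) = 2·n³.
Compute the critical exponent d = log₃(27) = 3.
Compare f(n) = Θ(n³) against n^d:
  k = 3 = d, so f(n) = Θ(n^d) — Case 2.
  Work is balanced across levels: T(n) = Θ(n^d log n) = Θ(n³ log n).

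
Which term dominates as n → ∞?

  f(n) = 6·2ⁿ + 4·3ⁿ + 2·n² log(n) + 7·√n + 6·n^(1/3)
4·3ⁿ

Looking at each term:
  - 6·2ⁿ is O(2ⁿ)
  - 4·3ⁿ is O(3ⁿ)
  - 2·n² log(n) is O(n² log n)
  - 7·√n is O(√n)
  - 6·n^(1/3) is O(n^(1/3))

The term 4·3ⁿ (O(3ⁿ)) grows fastest and dominates all others.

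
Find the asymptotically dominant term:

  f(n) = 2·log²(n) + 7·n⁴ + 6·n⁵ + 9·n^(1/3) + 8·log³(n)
6·n⁵

Looking at each term:
  - 2·log²(n) is O(log² n)
  - 7·n⁴ is O(n⁴)
  - 6·n⁵ is O(n⁵)
  - 9·n^(1/3) is O(n^(1/3))
  - 8·log³(n) is O(log³ n)

The term 6·n⁵ (O(n⁵)) grows fastest and dominates all others.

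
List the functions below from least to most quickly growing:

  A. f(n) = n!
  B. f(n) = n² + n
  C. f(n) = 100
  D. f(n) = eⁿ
C < B < D < A

Comparing growth rates:
C = 100 is O(1)
B = n² + n is O(n²)
D = eⁿ is O(eⁿ)
A = n! is O(n!)

Therefore, the order from slowest to fastest is: C < B < D < A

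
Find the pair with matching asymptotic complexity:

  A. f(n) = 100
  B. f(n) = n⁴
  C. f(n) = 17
A and C

Examining each function:
  A. 100 is O(1)
  B. n⁴ is O(n⁴)
  C. 17 is O(1)

Functions A and C both have the same complexity class.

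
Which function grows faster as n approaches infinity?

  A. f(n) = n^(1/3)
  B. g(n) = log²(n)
A

f(n) = n^(1/3) is O(n^(1/3)), while g(n) = log²(n) is O(log² n).
Since O(n^(1/3)) grows faster than O(log² n), f(n) dominates.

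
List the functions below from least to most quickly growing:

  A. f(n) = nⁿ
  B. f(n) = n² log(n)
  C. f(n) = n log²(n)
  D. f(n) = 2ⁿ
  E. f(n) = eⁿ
C < B < D < E < A

Comparing growth rates:
C = n log²(n) is O(n log² n)
B = n² log(n) is O(n² log n)
D = 2ⁿ is O(2ⁿ)
E = eⁿ is O(eⁿ)
A = nⁿ is O(nⁿ)

Therefore, the order from slowest to fastest is: C < B < D < E < A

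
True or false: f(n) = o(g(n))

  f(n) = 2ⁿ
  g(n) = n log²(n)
False

f(n) = 2ⁿ is O(2ⁿ), and g(n) = n log²(n) is O(n log² n).
Since O(2ⁿ) grows faster than or equal to O(n log² n), f(n) = o(g(n)) is false.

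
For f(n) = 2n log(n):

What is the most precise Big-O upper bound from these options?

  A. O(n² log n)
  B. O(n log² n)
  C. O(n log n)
C

f(n) = 2n log(n) is O(n log n).
All listed options are valid Big-O bounds (upper bounds),
but O(n log n) is the tightest (smallest valid bound).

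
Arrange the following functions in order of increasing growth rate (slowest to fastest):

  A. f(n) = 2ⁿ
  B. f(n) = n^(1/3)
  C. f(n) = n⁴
B < C < A

Comparing growth rates:
B = n^(1/3) is O(n^(1/3))
C = n⁴ is O(n⁴)
A = 2ⁿ is O(2ⁿ)

Therefore, the order from slowest to fastest is: B < C < A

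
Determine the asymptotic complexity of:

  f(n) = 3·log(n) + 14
O(log n)

The dominant term in 3·log(n) + 14 is 3·log(n), which is Θ(log n).
Lower-order terms (14) are asymptotically negligible.
Constants are absorbed, so the tightest bound is O(log n).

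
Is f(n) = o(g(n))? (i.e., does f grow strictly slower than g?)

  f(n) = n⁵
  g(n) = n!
True

f(n) = n⁵ is O(n⁵), and g(n) = n! is O(n!).
Since O(n⁵) grows strictly slower than O(n!), f(n) = o(g(n)) is true.
This means lim(n→∞) f(n)/g(n) = 0.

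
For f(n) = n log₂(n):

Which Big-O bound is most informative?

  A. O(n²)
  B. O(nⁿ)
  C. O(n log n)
C

f(n) = n log₂(n) is O(n log n).
All listed options are valid Big-O bounds (upper bounds),
but O(n log n) is the tightest (smallest valid bound).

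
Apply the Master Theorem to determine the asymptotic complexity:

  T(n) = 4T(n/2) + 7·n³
Θ(n³)

Master Theorem: a = 4, b = 2, f(n) = 7·n³.
Compute the critical exponent d = log₂(4) = 2.
Compare f(n) = Θ(n³) against n^d:
  k = 3 > d = 2, so f(n) = Ω(n^(d+ε)) — Case 3.
  Regularity: a·(n/b)^3/n^3 = a/b^3 = 4/8 < 1 ✓.
  The top-level work dominates: T(n) = Θ(f(n)) = Θ(n³).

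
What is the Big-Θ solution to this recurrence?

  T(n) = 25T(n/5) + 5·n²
Θ(n² log n)

Master Theorem: a = 25, b = 5, f(n) = 5·n².
Compute the critical exponent d = log₅(25) = 2.
Compare f(n) = Θ(n²) against n^d:
  k = 2 = d, so f(n) = Θ(n^d) — Case 2.
  Work is balanced across levels: T(n) = Θ(n^d log n) = Θ(n² log n).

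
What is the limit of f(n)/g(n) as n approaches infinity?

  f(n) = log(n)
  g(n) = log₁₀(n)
log(10)

Since log(n) and log₁₀(n) have the same growth rate (O(log n)),
the ratio converges to a constant: log(10).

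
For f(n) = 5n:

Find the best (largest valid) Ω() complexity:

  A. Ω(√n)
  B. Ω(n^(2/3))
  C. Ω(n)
C

f(n) = 5n is Ω(n).
All listed options are valid Big-Ω bounds (lower bounds),
but Ω(n) is the tightest (largest valid bound).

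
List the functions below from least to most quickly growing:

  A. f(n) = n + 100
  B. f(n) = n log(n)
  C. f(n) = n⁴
A < B < C

Comparing growth rates:
A = n + 100 is O(n)
B = n log(n) is O(n log n)
C = n⁴ is O(n⁴)

Therefore, the order from slowest to fastest is: A < B < C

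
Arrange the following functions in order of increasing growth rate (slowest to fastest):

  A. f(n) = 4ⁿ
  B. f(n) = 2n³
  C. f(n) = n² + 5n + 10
C < B < A

Comparing growth rates:
C = n² + 5n + 10 is O(n²)
B = 2n³ is O(n³)
A = 4ⁿ is O(4ⁿ)

Therefore, the order from slowest to fastest is: C < B < A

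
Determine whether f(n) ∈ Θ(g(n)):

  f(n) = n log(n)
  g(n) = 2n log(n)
True

f(n) = n log(n) and g(n) = 2n log(n) are both O(n log n).
Since they have the same asymptotic growth rate, f(n) = Θ(g(n)) is true.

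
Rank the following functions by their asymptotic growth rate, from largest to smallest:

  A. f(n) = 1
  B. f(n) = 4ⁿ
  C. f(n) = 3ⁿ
B > C > A

Comparing growth rates:
B = 4ⁿ is O(4ⁿ)
C = 3ⁿ is O(3ⁿ)
A = 1 is O(1)

Therefore, the order from fastest to slowest is: B > C > A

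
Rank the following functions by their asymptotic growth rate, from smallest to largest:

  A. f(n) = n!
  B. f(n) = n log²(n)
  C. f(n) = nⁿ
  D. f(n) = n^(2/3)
D < B < A < C

Comparing growth rates:
D = n^(2/3) is O(n^(2/3))
B = n log²(n) is O(n log² n)
A = n! is O(n!)
C = nⁿ is O(nⁿ)

Therefore, the order from slowest to fastest is: D < B < A < C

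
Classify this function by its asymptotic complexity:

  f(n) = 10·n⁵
O(n⁵)

The dominant term in 10·n⁵ is 10·n⁵, which is Θ(n⁵).
Constants are absorbed, so the tightest bound is O(n⁵).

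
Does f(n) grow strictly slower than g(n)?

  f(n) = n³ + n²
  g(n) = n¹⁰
True

f(n) = n³ + n² is O(n³), and g(n) = n¹⁰ is O(n¹⁰).
Since O(n³) grows strictly slower than O(n¹⁰), f(n) = o(g(n)) is true.
This means lim(n→∞) f(n)/g(n) = 0.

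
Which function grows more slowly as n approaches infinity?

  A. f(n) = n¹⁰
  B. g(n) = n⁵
B

f(n) = n¹⁰ is O(n¹⁰), while g(n) = n⁵ is O(n⁵).
Since O(n⁵) grows slower than O(n¹⁰), g(n) is dominated.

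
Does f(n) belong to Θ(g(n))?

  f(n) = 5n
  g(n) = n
True

f(n) = 5n and g(n) = n are both O(n).
Since they have the same asymptotic growth rate, f(n) = Θ(g(n)) is true.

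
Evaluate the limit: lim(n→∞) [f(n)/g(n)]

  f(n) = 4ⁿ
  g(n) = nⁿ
0

Since 4ⁿ (O(4ⁿ)) grows slower than nⁿ (O(nⁿ)),
the ratio f(n)/g(n) → 0 as n → ∞.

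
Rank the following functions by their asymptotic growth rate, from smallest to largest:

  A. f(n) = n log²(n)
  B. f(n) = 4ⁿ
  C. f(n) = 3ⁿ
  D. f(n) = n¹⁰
A < D < C < B

Comparing growth rates:
A = n log²(n) is O(n log² n)
D = n¹⁰ is O(n¹⁰)
C = 3ⁿ is O(3ⁿ)
B = 4ⁿ is O(4ⁿ)

Therefore, the order from slowest to fastest is: A < D < C < B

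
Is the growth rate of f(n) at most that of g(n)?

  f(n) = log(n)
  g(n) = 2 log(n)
True

f(n) = log(n) and g(n) = 2 log(n) are both O(log n).
Big-O permits equal growth rates (f ≤ c·g for some c), so f(n) = O(g(n)) is true.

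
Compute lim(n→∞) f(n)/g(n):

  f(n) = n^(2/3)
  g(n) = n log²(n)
0

Since n^(2/3) (O(n^(2/3))) grows slower than n log²(n) (O(n log² n)),
the ratio f(n)/g(n) → 0 as n → ∞.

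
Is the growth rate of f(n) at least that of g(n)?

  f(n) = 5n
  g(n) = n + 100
True

f(n) = 5n and g(n) = n + 100 are both O(n).
Big-Ω permits equal growth rates (f ≥ c·g for some c > 0), so f(n) = Ω(g(n)) is true.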